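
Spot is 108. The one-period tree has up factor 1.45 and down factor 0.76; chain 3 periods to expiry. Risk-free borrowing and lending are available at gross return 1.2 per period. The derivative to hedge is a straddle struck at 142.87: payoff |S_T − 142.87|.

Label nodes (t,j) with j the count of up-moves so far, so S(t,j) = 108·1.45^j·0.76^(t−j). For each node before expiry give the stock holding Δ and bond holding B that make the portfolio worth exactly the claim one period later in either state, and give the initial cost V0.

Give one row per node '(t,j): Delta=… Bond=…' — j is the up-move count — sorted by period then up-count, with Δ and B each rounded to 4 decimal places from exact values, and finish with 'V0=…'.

Since d<R<u, set p* = (R−d)/(u−d) = 0.6377; price each node as the discounted p*-expectation of its children.
Payoff layer (t=3): V(3,0)=95.4606, V(3,1)=52.4178, V(3,2)=29.7032, V(3,3)=186.3815
Node (2,0) S=62.3808: V=(p*·52.4178+(1−p*)·95.4606)/1.2=56.6775; Δ=(52.4178−95.4606)/(90.4522−47.4094)=-1.0000; B=V−Δ·S=119.0583
Node (2,1) S=119.0160: V=(p*·29.7032+(1−p*)·52.4178)/1.2=31.6110; Δ=(29.7032−52.4178)/(172.5732−90.4522)=-0.2766; B=V−Δ·S=64.5307
Node (2,2) S=227.0700: V=(p*·186.3815+(1−p*)·29.7032)/1.2=108.0117; Δ=(186.3815−29.7032)/(329.2515−172.5732)=1.0000; B=V−Δ·S=-119.0583
Node (1,0) S=82.0800: V=(p*·31.6110+(1−p*)·56.6775)/1.2=33.9109; Δ=(31.6110−56.6775)/(119.0160−62.3808)=-0.4426; B=V−Δ·S=70.2393
Node (1,1) S=156.6000: V=(p*·108.0117+(1−p*)·31.6110)/1.2=66.9419; Δ=(108.0117−31.6110)/(227.0700−119.0160)=0.7071; B=V−Δ·S=-43.7838
Node (0,0) S=108.0000: V=(p*·66.9419+(1−p*)·33.9109)/1.2=45.8118; Δ=(66.9419−33.9109)/(156.6000−82.0800)=0.4433; B=V−Δ·S=-2.0593
Self-financing check: at every node Δ·S+B equals the discounted successor values.

(0,0): Delta=0.4433 Bond=-2.0593
(1,0): Delta=-0.4426 Bond=70.2393
(1,1): Delta=0.7071 Bond=-43.7838
(2,0): Delta=-1.0000 Bond=119.0583
(2,1): Delta=-0.2766 Bond=64.5307
(2,2): Delta=1.0000 Bond=-119.0583
V0=45.8118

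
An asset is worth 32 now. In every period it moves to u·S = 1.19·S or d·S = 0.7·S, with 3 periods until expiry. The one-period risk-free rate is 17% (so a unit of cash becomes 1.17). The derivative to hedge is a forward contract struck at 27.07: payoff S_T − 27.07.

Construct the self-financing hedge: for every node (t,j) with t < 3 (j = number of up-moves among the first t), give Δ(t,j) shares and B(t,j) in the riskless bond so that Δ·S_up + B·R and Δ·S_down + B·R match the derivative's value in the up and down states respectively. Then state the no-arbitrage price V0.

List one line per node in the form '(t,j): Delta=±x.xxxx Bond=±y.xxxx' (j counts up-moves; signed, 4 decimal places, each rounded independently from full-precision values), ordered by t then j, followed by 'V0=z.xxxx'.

(0,0): Delta=1.0000 Bond=-16.9017
(1,0): Delta=1.0000 Bond=-19.7750
(1,1): Delta=1.0000 Bond=-19.7750
(2,0): Delta=1.0000 Bond=-23.1368
(2,1): Delta=1.0000 Bond=-23.1368
(2,2): Delta=1.0000 Bond=-23.1368
V0=15.0983

No-arbitrage ⇒ martingale measure with p* = (R−d)/(u−d) = 0.9592.
Terminal payoffs: V(3,0)=-16.0940, V(3,1)=-8.4108, V(3,2)=4.6506, V(3,3)=26.8551
Node (2,0) S=15.6800: V=(p*·-8.4108+(1−p*)·-16.0940)/1.17=-7.4568; Δ=(-8.4108−-16.0940)/(18.6592−10.9760)=1.0000; B=V−Δ·S=-23.1368
Node (2,1) S=26.6560: V=(p*·4.6506+(1−p*)·-8.4108)/1.17=3.5192; Δ=(4.6506−-8.4108)/(31.7206−18.6592)=1.0000; B=V−Δ·S=-23.1368
Node (2,2) S=45.3152: V=(p*·26.8551+(1−p*)·4.6506)/1.17=22.1784; Δ=(26.8551−4.6506)/(53.9251−31.7206)=1.0000; B=V−Δ·S=-23.1368
Node (1,0) S=22.4000: V=(p*·3.5192+(1−p*)·-7.4568)/1.17=2.6250; Δ=(3.5192−-7.4568)/(26.6560−15.6800)=1.0000; B=V−Δ·S=-19.7750
Node (1,1) S=38.0800: V=(p*·22.1784+(1−p*)·3.5192)/1.17=18.3050; Δ=(22.1784−3.5192)/(45.3152−26.6560)=1.0000; B=V−Δ·S=-19.7750
Node (0,0) S=32.0000: V=(p*·18.3050+(1−p*)·2.6250)/1.17=15.0983; Δ=(18.3050−2.6250)/(38.0800−22.4000)=1.0000; B=V−Δ·S=-16.9017
Each (Δ,B) replicates both successor values, so the strategy is self-financing and V0 is arbitrage-free.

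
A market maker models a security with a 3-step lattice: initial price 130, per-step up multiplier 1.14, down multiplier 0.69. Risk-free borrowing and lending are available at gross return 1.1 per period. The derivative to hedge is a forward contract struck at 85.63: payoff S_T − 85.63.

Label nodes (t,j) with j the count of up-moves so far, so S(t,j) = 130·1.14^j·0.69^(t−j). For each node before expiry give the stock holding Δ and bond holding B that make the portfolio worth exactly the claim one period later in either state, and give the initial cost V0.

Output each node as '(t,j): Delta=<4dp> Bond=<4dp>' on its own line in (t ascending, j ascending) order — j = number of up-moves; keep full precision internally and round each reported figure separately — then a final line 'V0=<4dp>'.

No-arbitrage ⇒ martingale measure with p* = (R−d)/(u−d) = 0.9111.
Terminal payoffs: V(3,0)=-42.9238, V(3,1)=-15.0720, V(3,2)=30.9441, V(3,3)=106.9707
(2,0): S=61.8930. Δ = (V_up−V_dn)/(S_up−S_dn) = (-15.0720−-42.9238)/(70.5580−42.7062) = 1.0000. V = [p*·-15.0720 + (1−p*)·-42.9238]/1.1 = -15.9525. B = V − Δ·S = -77.8455.
(2,1): S=102.2580. Δ = (V_up−V_dn)/(S_up−S_dn) = (30.9441−-15.0720)/(116.5741−70.5580) = 1.0000. V = [p*·30.9441 + (1−p*)·-15.0720]/1.1 = 24.4125. B = V − Δ·S = -77.8455.
(2,2): S=168.9480. Δ = (V_up−V_dn)/(S_up−S_dn) = (106.9707−30.9441)/(192.6007−116.5741) = 1.0000. V = [p*·106.9707 + (1−p*)·30.9441]/1.1 = 91.1025. B = V − Δ·S = -77.8455.
(1,0): S=89.7000. Δ = (V_up−V_dn)/(S_up−S_dn) = (24.4125−-15.9525)/(102.2580−61.8930) = 1.0000. V = [p*·24.4125 + (1−p*)·-15.9525]/1.1 = 18.9314. B = V − Δ·S = -70.7686.
(1,1): S=148.2000. Δ = (V_up−V_dn)/(S_up−S_dn) = (91.1025−24.4125)/(168.9480−102.2580) = 1.0000. V = [p*·91.1025 + (1−p*)·24.4125]/1.1 = 77.4314. B = V − Δ·S = -70.7686.
(0,0): S=130.0000. Δ = (V_up−V_dn)/(S_up−S_dn) = (77.4314−18.9314)/(148.2000−89.7000) = 1.0000. V = [p*·77.4314 + (1−p*)·18.9314]/1.1 = 65.6649. B = V − Δ·S = -64.3351.
Each (Δ,B) replicates both successor values, so the strategy is self-financing and V0 is arbitrage-free.

(0,0): Delta=1.0000 Bond=-64.3351
(1,0): Delta=1.0000 Bond=-70.7686
(1,1): Delta=1.0000 Bond=-70.7686
(2,0): Delta=1.0000 Bond=-77.8455
(2,1): Delta=1.0000 Bond=-77.8455
(2,2): Delta=1.0000 Bond=-77.8455
V0=65.6649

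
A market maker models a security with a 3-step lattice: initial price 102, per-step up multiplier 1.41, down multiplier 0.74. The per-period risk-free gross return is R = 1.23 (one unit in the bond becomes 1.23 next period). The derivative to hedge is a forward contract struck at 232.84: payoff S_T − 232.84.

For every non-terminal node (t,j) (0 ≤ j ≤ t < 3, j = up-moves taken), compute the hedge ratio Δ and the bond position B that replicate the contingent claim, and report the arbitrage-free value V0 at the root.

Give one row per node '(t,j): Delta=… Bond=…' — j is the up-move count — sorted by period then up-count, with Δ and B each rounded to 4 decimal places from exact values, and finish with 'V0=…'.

(0,0): Delta=1.0000 Bond=-125.1245
(1,0): Delta=1.0000 Bond=-153.9031
(1,1): Delta=1.0000 Bond=-153.9031
(2,0): Delta=1.0000 Bond=-189.3008
(2,1): Delta=1.0000 Bond=-189.3008
(2,2): Delta=1.0000 Bond=-189.3008
V0=-23.1245

Under the risk-neutral measure, an up-move has probability p* = (R−d)/(u−d) = 0.7313 and values discount at R = 1.23.
Payoff layer (t=3): V(3,0)=-191.5072, V(3,1)=-154.0842, V(3,2)=-82.7782, V(3,3)=53.0885
(2,0): S=55.8552. Δ = (V_up−V_dn)/(S_up−S_dn) = (-154.0842−-191.5072)/(78.7558−41.3328) = 1.0000. V = [p*·-154.0842 + (1−p*)·-191.5072]/1.23 = -133.4456. B = V − Δ·S = -189.3008.
(2,1): S=106.4268. Δ = (V_up−V_dn)/(S_up−S_dn) = (-82.7782−-154.0842)/(150.0618−78.7558) = 1.0000. V = [p*·-82.7782 + (1−p*)·-154.0842]/1.23 = -82.8740. B = V − Δ·S = -189.3008.
(2,2): S=202.7862. Δ = (V_up−V_dn)/(S_up−S_dn) = (53.0885−-82.7782)/(285.9285−150.0618) = 1.0000. V = [p*·53.0885 + (1−p*)·-82.7782]/1.23 = 13.4854. B = V − Δ·S = -189.3008.
(1,0): S=75.4800. Δ = (V_up−V_dn)/(S_up−S_dn) = (-82.8740−-133.4456)/(106.4268−55.8552) = 1.0000. V = [p*·-82.8740 + (1−p*)·-133.4456]/1.23 = -78.4231. B = V − Δ·S = -153.9031.
(1,1): S=143.8200. Δ = (V_up−V_dn)/(S_up−S_dn) = (13.4854−-82.8740)/(202.7862−106.4268) = 1.0000. V = [p*·13.4854 + (1−p*)·-82.8740]/1.23 = -10.0831. B = V − Δ·S = -153.9031.
(0,0): S=102.0000. Δ = (V_up−V_dn)/(S_up−S_dn) = (-10.0831−-78.4231)/(143.8200−75.4800) = 1.0000. V = [p*·-10.0831 + (1−p*)·-78.4231]/1.23 = -23.1245. B = V − Δ·S = -125.1245.
Check: Δ(0,0)·S0 + B(0,0) = -23.1245 = V0.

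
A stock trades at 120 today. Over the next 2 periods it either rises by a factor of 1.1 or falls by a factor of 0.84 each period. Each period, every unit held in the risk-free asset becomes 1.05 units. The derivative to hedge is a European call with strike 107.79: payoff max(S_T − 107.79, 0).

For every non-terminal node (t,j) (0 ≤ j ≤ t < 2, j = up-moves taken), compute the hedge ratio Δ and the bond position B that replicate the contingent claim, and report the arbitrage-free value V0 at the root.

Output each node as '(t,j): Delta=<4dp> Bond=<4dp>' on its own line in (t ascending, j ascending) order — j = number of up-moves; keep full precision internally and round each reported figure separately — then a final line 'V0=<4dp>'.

(0,0): Delta=0.8643 Bond=-80.7084
(1,0): Delta=0.1179 Bond=-9.5077
(1,1): Delta=1.0000 Bond=-102.6571
V0=23.0068

No-arbitrage ⇒ martingale measure with p* = (R−d)/(u−d) = 0.8077.
Payoff layer (t=2): V(2,0)=0.0000, V(2,1)=3.0900, V(2,2)=37.4100
  t=1,j=0: stock 100.8000 → up 110.8800 (V=3.0900), down 84.6720 (V=0.0000). Price 2.3769; hedge Δ=0.1179, bond B=-9.5077.
  t=1,j=1: stock 132.0000 → up 145.2000 (V=37.4100), down 110.8800 (V=3.0900). Price 29.3429; hedge Δ=1.0000, bond B=-102.6571.
  t=0,j=0: stock 120.0000 → up 132.0000 (V=29.3429), down 100.8000 (V=2.3769). Price 23.0068; hedge Δ=0.8643, bond B=-80.7084.
Each (Δ,B) replicates both successor values, so the strategy is self-financing and V0 is arbitrage-free.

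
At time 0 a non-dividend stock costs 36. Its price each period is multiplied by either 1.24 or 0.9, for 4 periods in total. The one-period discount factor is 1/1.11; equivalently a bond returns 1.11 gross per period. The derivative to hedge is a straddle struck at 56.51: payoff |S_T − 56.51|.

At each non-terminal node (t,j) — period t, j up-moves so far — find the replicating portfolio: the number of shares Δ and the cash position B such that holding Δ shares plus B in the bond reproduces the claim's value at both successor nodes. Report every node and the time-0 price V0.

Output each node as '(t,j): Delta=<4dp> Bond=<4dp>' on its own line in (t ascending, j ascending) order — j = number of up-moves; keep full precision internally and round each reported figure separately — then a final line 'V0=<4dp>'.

Risk-neutral probability p* = (R−d)/(u−d) = (1.11−0.9)/(1.24−0.9) = 0.6176.
Terminal values V(4,·): V(4,0)=32.8904, V(4,1)=23.9674, V(4,2)=11.6736, V(4,3)=5.2646, V(4,4)=28.6017
(3,0): S=26.2440. Δ = (V_up−V_dn)/(S_up−S_dn) = (23.9674−32.8904)/(32.5426−23.6196) = -1.0000. V = [p*·23.9674 + (1−p*)·32.8904]/1.11 = 24.6659. B = V − Δ·S = 50.9099.
(3,1): S=36.1584. Δ = (V_up−V_dn)/(S_up−S_dn) = (11.6736−23.9674)/(44.8364−32.5426) = -1.0000. V = [p*·11.6736 + (1−p*)·23.9674]/1.11 = 14.7515. B = V − Δ·S = 50.9099.
(3,2): S=49.8182. Δ = (V_up−V_dn)/(S_up−S_dn) = (5.2646−11.6736)/(61.7746−44.8364) = -0.3784. V = [p*·5.2646 + (1−p*)·11.6736]/1.11 = 6.9505. B = V − Δ·S = 25.8004.
(3,3): S=68.6385. Δ = (V_up−V_dn)/(S_up−S_dn) = (28.6017−5.2646)/(85.1117−61.7746) = 1.0000. V = [p*·28.6017 + (1−p*)·5.2646]/1.11 = 17.7286. B = V − Δ·S = -50.9099.
(2,0): S=29.1600. Δ = (V_up−V_dn)/(S_up−S_dn) = (14.7515−24.6659)/(36.1584−26.2440) = -1.0000. V = [p*·14.7515 + (1−p*)·24.6659]/1.11 = 16.7048. B = V − Δ·S = 45.8648.
(2,1): S=40.1760. Δ = (V_up−V_dn)/(S_up−S_dn) = (6.9505−14.7515)/(49.8182−36.1584) = -0.5711. V = [p*·6.9505 + (1−p*)·14.7515]/1.11 = 8.9489. B = V − Δ·S = 31.8929.
(2,2): S=55.3536. Δ = (V_up−V_dn)/(S_up−S_dn) = (17.7286−6.9505)/(68.6385−49.8182) = 0.5727. V = [p*·17.7286 + (1−p*)·6.9505]/1.11 = 12.2591. B = V − Δ·S = -19.4410.
(1,0): S=32.4000. Δ = (V_up−V_dn)/(S_up−S_dn) = (8.9489−16.7048)/(40.1760−29.1600) = -0.7041. V = [p*·8.9489 + (1−p*)·16.7048]/1.11 = 10.7337. B = V − Δ·S = 33.5451.
(1,1): S=44.6400. Δ = (V_up−V_dn)/(S_up−S_dn) = (12.2591−8.9489)/(55.3536−40.1760) = 0.2181. V = [p*·12.2591 + (1−p*)·8.9489]/1.11 = 9.9040. B = V − Δ·S = 0.1682.
(0,0): S=36.0000. Δ = (V_up−V_dn)/(S_up−S_dn) = (9.9040−10.7337)/(44.6400−32.4000) = -0.0678. V = [p*·9.9040 + (1−p*)·10.7337]/1.11 = 9.2083. B = V − Δ·S = 11.6486.
Self-financing check: at every node Δ·S+B equals the discounted successor values.

(0,0): Delta=-0.0678 Bond=11.6486
(1,0): Delta=-0.7041 Bond=33.5451
(1,1): Delta=0.2181 Bond=0.1682
(2,0): Delta=-1.0000 Bond=45.8648
(2,1): Delta=-0.5711 Bond=31.8929
(2,2): Delta=0.5727 Bond=-19.4410
(3,0): Delta=-1.0000 Bond=50.9099
(3,1): Delta=-1.0000 Bond=50.9099
(3,2): Delta=-0.3784 Bond=25.8004
(3,3): Delta=1.0000 Bond=-50.9099
V0=9.2083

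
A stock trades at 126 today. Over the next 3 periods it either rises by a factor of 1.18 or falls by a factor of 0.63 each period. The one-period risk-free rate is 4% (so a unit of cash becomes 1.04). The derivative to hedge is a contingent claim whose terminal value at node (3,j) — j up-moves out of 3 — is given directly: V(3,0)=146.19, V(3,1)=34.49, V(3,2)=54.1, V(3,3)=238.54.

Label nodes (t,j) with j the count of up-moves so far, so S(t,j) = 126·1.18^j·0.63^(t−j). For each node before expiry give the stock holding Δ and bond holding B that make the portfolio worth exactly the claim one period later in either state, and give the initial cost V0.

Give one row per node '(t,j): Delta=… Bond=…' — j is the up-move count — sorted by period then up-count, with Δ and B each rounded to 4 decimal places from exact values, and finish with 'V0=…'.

(0,0): Delta=1.3701 Bond=-57.7951
(1,0): Delta=-0.3042 Bond=72.8055
(1,1): Delta=1.6754 Bond=-105.4916
(2,0): Delta=-4.0611 Bond=263.5935
(2,1): Delta=0.3806 Bond=11.5650
(2,2): Delta=1.9114 Bond=-151.1227
V0=114.8421

Under the risk-neutral measure, an up-move has probability p* = (R−d)/(u−d) = 0.7455 and values discount at R = 1.04.
Payoff layer (t=3): V(3,0)=146.1900, V(3,1)=34.4900, V(3,2)=54.1000, V(3,3)=238.5400
Node (2,0) S=50.0094: V=(p*·34.4900+(1−p*)·146.1900)/1.04=60.5026; Δ=(34.4900−146.1900)/(59.0111−31.5059)=-4.0611; B=V−Δ·S=263.5935
Node (2,1) S=93.6684: V=(p*·54.1000+(1−p*)·34.4900)/1.04=47.2196; Δ=(54.1000−34.4900)/(110.5287−59.0111)=0.3806; B=V−Δ·S=11.5650
Node (2,2) S=175.4424: V=(p*·238.5400+(1−p*)·54.1000)/1.04=184.2227; Δ=(238.5400−54.1000)/(207.0220−110.5287)=1.9114; B=V−Δ·S=-151.1227
Node (1,0) S=79.3800: V=(p*·47.2196+(1−p*)·60.5026)/1.04=48.6545; Δ=(47.2196−60.5026)/(93.6684−50.0094)=-0.3042; B=V−Δ·S=72.8055
Node (1,1) S=148.6800: V=(p*·184.2227+(1−p*)·47.2196)/1.04=143.6050; Δ=(184.2227−47.2196)/(175.4424−93.6684)=1.6754; B=V−Δ·S=-105.4916
Node (0,0) S=126.0000: V=(p*·143.6050+(1−p*)·48.6545)/1.04=114.8421; Δ=(143.6050−48.6545)/(148.6800−79.3800)=1.3701; B=V−Δ·S=-57.7951
Root portfolio cost Δ·126+B reproduces V0=114.8421.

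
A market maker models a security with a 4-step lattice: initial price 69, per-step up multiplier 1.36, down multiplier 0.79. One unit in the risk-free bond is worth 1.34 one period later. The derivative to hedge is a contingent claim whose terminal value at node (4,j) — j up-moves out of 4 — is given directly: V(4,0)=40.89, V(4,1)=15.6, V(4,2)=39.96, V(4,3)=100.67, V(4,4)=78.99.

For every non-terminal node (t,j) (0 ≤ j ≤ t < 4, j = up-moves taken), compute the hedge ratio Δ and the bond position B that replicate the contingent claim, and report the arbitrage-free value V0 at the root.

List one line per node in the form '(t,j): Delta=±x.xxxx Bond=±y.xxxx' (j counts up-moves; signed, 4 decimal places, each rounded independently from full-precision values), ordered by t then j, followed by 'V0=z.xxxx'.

No-arbitrage ⇒ martingale measure with p* = (R−d)/(u−d) = 0.9649.
At expiry t=4: V(4,0)=40.8900, V(4,1)=15.6000, V(4,2)=39.9600, V(4,3)=100.6700, V(4,4)=78.9900
  t=3,j=0: stock 34.0197 → up 46.2668 (V=15.6000), down 26.8756 (V=40.8900). Price 12.3040; hedge Δ=-1.3042, bond B=56.6724.
  t=3,j=1: stock 58.5655 → up 79.6491 (V=39.9600), down 46.2668 (V=15.6000). Price 29.1830; hedge Δ=0.7297, bond B=-13.5538.
  t=3,j=2: stock 100.8217 → up 137.1175 (V=100.6700), down 79.6491 (V=39.9600). Price 73.5372; hedge Δ=1.0564, bond B=-32.9716.
  t=3,j=3: stock 173.5665 → up 236.0504 (V=78.9900), down 137.1175 (V=100.6700). Price 59.5154; hedge Δ=-0.2191, bond B=97.5505.
  t=2,j=0: stock 43.0629 → up 58.5655 (V=29.1830), down 34.0197 (V=12.3040). Price 21.3364; hedge Δ=0.6877, bond B=-8.2759.
  t=2,j=1: stock 74.1336 → up 100.8217 (V=73.5372), down 58.5655 (V=29.1830). Price 53.7171; hedge Δ=1.0496, bond B=-24.0972.
  t=2,j=2: stock 127.6224 → up 173.5665 (V=59.5154), down 100.8217 (V=73.5372). Price 44.7817; hedge Δ=-0.1928, bond B=69.3812.
  t=1,j=0: stock 54.5100 → up 74.1336 (V=53.7171), down 43.0629 (V=21.3364). Price 39.2395; hedge Δ=1.0422, bond B=-17.5687.
  t=1,j=1: stock 93.8400 → up 127.6224 (V=44.7817), down 74.1336 (V=53.7171). Price 33.6531; hedge Δ=-0.1671, bond B=49.3293.
  t=0,j=0: stock 69.0000 → up 93.8400 (V=33.6531), down 54.5100 (V=39.2395). Price 25.2606; hedge Δ=-0.1420, bond B=35.0612.
Root portfolio cost Δ·69+B reproduces V0=25.2606.

(0,0): Delta=-0.1420 Bond=35.0612
(1,0): Delta=1.0422 Bond=-17.5687
(1,1): Delta=-0.1671 Bond=49.3293
(2,0): Delta=0.6877 Bond=-8.2759
(2,1): Delta=1.0496 Bond=-24.0972
(2,2): Delta=-0.1928 Bond=69.3812
(3,0): Delta=-1.3042 Bond=56.6724
(3,1): Delta=0.7297 Bond=-13.5538
(3,2): Delta=1.0564 Bond=-32.9716
(3,3): Delta=-0.2191 Bond=97.5505
V0=25.2606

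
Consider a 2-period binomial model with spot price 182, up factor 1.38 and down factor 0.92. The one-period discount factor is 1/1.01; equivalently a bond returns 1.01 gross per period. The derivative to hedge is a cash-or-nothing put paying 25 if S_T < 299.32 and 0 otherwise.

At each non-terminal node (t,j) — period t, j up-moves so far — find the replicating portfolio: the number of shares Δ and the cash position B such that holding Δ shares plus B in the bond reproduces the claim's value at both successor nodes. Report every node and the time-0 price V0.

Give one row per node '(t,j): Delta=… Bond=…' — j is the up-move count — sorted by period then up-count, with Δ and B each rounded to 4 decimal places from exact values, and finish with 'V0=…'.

(0,0): Delta=-0.0578 Bond=34.0973
(1,0): Delta=0.0000 Bond=24.7525
(1,1): Delta=-0.2164 Bond=74.2574
V0=23.5693

The replicating-portfolio and risk-neutral prices coincide; use p* = (1.01−0.92)/(1.38−0.92) = 0.1957 for the latter.
At expiry t=2: V(2,0)=25.0000, V(2,1)=25.0000, V(2,2)=0.0000
  t=1,j=0: stock 167.4400 → up 231.0672 (V=25.0000), down 154.0448 (V=25.0000). Price 24.7525; hedge Δ=0.0000, bond B=24.7525.
  t=1,j=1: stock 251.1600 → up 346.6008 (V=0.0000), down 231.0672 (V=25.0000). Price 19.9096; hedge Δ=-0.2164, bond B=74.2574.
  t=0,j=0: stock 182.0000 → up 251.1600 (V=19.9096), down 167.4400 (V=24.7525). Price 23.5693; hedge Δ=-0.0578, bond B=34.0973.
Self-financing check: at every node Δ·S+B equals the discounted successor values.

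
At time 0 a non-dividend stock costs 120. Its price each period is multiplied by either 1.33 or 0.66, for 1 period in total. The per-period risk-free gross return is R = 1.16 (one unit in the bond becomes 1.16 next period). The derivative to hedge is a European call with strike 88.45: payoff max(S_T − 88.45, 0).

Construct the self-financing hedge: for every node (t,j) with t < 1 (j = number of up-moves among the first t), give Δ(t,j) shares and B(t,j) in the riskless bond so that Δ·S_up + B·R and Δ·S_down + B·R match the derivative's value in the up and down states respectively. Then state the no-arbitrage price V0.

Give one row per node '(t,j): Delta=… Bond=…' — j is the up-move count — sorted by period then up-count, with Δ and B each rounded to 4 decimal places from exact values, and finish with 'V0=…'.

Since d<R<u, set p* = (R−d)/(u−d) = 0.7463; price each node as the discounted p*-expectation of its children.
Terminal payoffs: V(1,0)=0.0000, V(1,1)=71.1500
Node (0,0) S=120.0000: V=(p*·71.1500+(1−p*)·0.0000)/1.16=45.7733; Δ=(71.1500−0.0000)/(159.6000−79.2000)=0.8850; B=V−Δ·S=-60.4207
The time-0 hedge costs 45.7733, which is the no-arbitrage price.

(0,0): Delta=0.8850 Bond=-60.4207
V0=45.7733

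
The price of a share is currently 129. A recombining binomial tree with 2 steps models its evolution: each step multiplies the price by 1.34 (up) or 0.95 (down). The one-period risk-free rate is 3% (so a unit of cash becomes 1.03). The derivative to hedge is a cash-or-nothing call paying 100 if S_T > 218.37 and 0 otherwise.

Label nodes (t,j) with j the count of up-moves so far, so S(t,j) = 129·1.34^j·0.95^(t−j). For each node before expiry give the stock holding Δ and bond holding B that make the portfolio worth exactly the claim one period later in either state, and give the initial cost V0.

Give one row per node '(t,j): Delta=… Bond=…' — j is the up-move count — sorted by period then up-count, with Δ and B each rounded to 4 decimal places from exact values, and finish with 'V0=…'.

(0,0): Delta=0.3959 Bond=-47.0988
(1,0): Delta=0.0000 Bond=0.0000
(1,1): Delta=1.4833 Bond=-236.4949
V0=3.9662

No-arbitrage ⇒ martingale measure with p* = (R−d)/(u−d) = 0.2051.
Terminal values V(2,·): V(2,0)=0.0000, V(2,1)=0.0000, V(2,2)=100.0000
Node (1,0) S=122.5500: V=(p*·0.0000+(1−p*)·0.0000)/1.03=0.0000; Δ=(0.0000−0.0000)/(164.2170−116.4225)=0.0000; B=V−Δ·S=0.0000
Node (1,1) S=172.8600: V=(p*·100.0000+(1−p*)·0.0000)/1.03=19.9154; Δ=(100.0000−0.0000)/(231.6324−164.2170)=1.4833; B=V−Δ·S=-236.4949
Node (0,0) S=129.0000: V=(p*·19.9154+(1−p*)·0.0000)/1.03=3.9662; Δ=(19.9154−0.0000)/(172.8600−122.5500)=0.3959; B=V−Δ·S=-47.0988
Each (Δ,B) replicates both successor values, so the strategy is self-financing and V0 is arbitrage-free.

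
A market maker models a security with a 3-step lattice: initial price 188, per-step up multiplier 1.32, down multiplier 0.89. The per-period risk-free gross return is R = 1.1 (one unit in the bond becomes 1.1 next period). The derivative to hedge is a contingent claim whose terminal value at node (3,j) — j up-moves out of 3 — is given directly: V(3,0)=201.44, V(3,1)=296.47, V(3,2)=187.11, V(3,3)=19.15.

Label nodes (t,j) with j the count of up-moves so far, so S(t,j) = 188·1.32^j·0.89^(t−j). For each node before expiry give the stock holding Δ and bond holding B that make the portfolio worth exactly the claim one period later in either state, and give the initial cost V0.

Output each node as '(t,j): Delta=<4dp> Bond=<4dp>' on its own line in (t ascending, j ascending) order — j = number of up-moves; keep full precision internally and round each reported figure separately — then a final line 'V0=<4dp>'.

(0,0): Delta=-0.7139 Bond=293.0528
(1,0): Delta=-0.0605 Bond=213.0255
(1,1): Delta=-1.1755 Bond=436.8969
(2,0): Delta=1.4841 Bond=4.3182
(2,1): Delta=-1.1515 Bond=475.2907
(2,2): Delta=-1.1924 Bond=486.1347
V0=158.8326

Risk-neutral probability p* = (R−d)/(u−d) = (1.1−0.89)/(1.32−0.89) = 0.4884.
Payoff layer (t=3): V(3,0)=201.4400, V(3,1)=296.4700, V(3,2)=187.1100, V(3,3)=19.1500
Node (2,0) S=148.9148: V=(p*·296.4700+(1−p*)·201.4400)/1.1=225.3182; Δ=(296.4700−201.4400)/(196.5675−132.5342)=1.4841; B=V−Δ·S=4.3182
Node (2,1) S=220.8624: V=(p*·187.1100+(1−p*)·296.4700)/1.1=220.9651; Δ=(187.1100−296.4700)/(291.5384−196.5675)=-1.1515; B=V−Δ·S=475.2907
Node (2,2) S=327.5712: V=(p*·19.1500+(1−p*)·187.1100)/1.1=95.5300; Δ=(19.1500−187.1100)/(432.3940−291.5384)=-1.1924; B=V−Δ·S=486.1347
Node (1,0) S=167.3200: V=(p*·220.9651+(1−p*)·225.3182)/1.1=202.9021; Δ=(220.9651−225.3182)/(220.8624−148.9148)=-0.0605; B=V−Δ·S=213.0255
Node (1,1) S=248.1600: V=(p*·95.5300+(1−p*)·220.9651)/1.1=145.1874; Δ=(95.5300−220.9651)/(327.5712−220.8624)=-1.1755; B=V−Δ·S=436.8969
Node (0,0) S=188.0000: V=(p*·145.1874+(1−p*)·202.9021)/1.1=158.8326; Δ=(145.1874−202.9021)/(248.1600−167.3200)=-0.7139; B=V−Δ·S=293.0528
Root portfolio cost Δ·188+B reproduces V0=158.8326.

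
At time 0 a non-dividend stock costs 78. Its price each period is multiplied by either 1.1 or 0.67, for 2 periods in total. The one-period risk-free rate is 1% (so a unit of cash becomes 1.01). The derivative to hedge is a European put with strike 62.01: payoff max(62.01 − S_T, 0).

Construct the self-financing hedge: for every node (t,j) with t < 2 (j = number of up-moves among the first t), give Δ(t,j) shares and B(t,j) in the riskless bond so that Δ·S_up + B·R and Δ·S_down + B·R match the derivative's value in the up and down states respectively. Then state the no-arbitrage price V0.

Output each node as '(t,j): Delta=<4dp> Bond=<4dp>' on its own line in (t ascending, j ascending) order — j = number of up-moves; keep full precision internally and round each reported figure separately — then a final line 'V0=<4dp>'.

(0,0): Delta=-0.2444 Bond=21.6936
(1,0): Delta=-1.0000 Bond=61.3960
(1,1): Delta=-0.1226 Bond=11.4584
V0=2.6272

Under the risk-neutral measure, an up-move has probability p* = (R−d)/(u−d) = 0.7907 and values discount at R = 1.01.
Terminal payoffs: V(2,0)=26.9958, V(2,1)=4.5240, V(2,2)=0.0000
  t=1,j=0: stock 52.2600 → up 57.4860 (V=4.5240), down 35.0142 (V=26.9958). Price 9.1360; hedge Δ=-1.0000, bond B=61.3960.
  t=1,j=1: stock 85.8000 → up 94.3800 (V=0.0000), down 57.4860 (V=4.5240). Price 0.9375; hedge Δ=-0.1226, bond B=11.4584.
  t=0,j=0: stock 78.0000 → up 85.8000 (V=0.9375), down 52.2600 (V=9.1360). Price 2.6272; hedge Δ=-0.2444, bond B=21.6936.
Root portfolio cost Δ·78+B reproduces V0=2.6272.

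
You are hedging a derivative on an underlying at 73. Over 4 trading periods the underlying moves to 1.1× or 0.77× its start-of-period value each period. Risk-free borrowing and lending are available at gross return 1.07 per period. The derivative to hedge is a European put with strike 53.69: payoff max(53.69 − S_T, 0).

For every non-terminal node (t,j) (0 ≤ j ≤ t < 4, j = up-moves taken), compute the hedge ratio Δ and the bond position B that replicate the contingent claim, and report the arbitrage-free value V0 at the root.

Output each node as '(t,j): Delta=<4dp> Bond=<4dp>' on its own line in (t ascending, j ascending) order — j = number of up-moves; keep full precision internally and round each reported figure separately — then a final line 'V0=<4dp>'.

Since d<R<u, set p* = (R−d)/(u−d) = 0.9091; price each node as the discounted p*-expectation of its children.
Terminal values V(4,·): V(4,0)=28.0283, V(4,1)=17.0304, V(4,2)=1.3191, V(4,3)=0.0000, V(4,4)=0.0000
Node (3,0) S=33.3269: V=(p*·17.0304+(1−p*)·28.0283)/1.07=16.8507; Δ=(17.0304−28.0283)/(36.6596−25.6617)=-1.0000; B=V−Δ·S=50.1776
Node (3,1) S=47.6099: V=(p*·1.3191+(1−p*)·17.0304)/1.07=2.5677; Δ=(1.3191−17.0304)/(52.3709−36.6596)=-1.0000; B=V−Δ·S=50.1776
Node (3,2) S=68.0141: V=(p*·0.0000+(1−p*)·1.3191)/1.07=0.1121; Δ=(0.0000−1.3191)/(74.8155−52.3709)=-0.0588; B=V−Δ·S=4.1095
Node (3,3) S=97.1630: V=(p*·0.0000+(1−p*)·0.0000)/1.07=0.0000; Δ=(0.0000−0.0000)/(106.8793−74.8155)=0.0000; B=V−Δ·S=0.0000
Node (2,0) S=43.2817: V=(p*·2.5677+(1−p*)·16.8507)/1.07=3.6132; Δ=(2.5677−16.8507)/(47.6099−33.3269)=-1.0000; B=V−Δ·S=46.8949
Node (2,1) S=61.8310: V=(p*·0.1121+(1−p*)·2.5677)/1.07=0.3134; Δ=(0.1121−2.5677)/(68.0141−47.6099)=-0.1203; B=V−Δ·S=7.7547
Node (2,2) S=88.3300: V=(p*·0.0000+(1−p*)·0.1121)/1.07=0.0095; Δ=(0.0000−0.1121)/(97.1630−68.0141)=-0.0038; B=V−Δ·S=0.3491
Node (1,0) S=56.2100: V=(p*·0.3134+(1−p*)·3.6132)/1.07=0.5732; Δ=(0.3134−3.6132)/(61.8310−43.2817)=-0.1779; B=V−Δ·S=10.5728
Node (1,1) S=80.3000: V=(p*·0.0095+(1−p*)·0.3134)/1.07=0.0347; Δ=(0.0095−0.3134)/(88.3300−61.8310)=-0.0115; B=V−Δ·S=0.9555
Node (0,0) S=73.0000: V=(p*·0.0347+(1−p*)·0.5732)/1.07=0.0782; Δ=(0.0347−0.5732)/(80.3000−56.2100)=-0.0224; B=V−Δ·S=1.7101
Self-financing check: at every node Δ·S+B equals the discounted successor values.

(0,0): Delta=-0.0224 Bond=1.7101
(1,0): Delta=-0.1779 Bond=10.5728
(1,1): Delta=-0.0115 Bond=0.9555
(2,0): Delta=-1.0000 Bond=46.8949
(2,1): Delta=-0.1203 Bond=7.7547
(2,2): Delta=-0.0038 Bond=0.3491
(3,0): Delta=-1.0000 Bond=50.1776
(3,1): Delta=-1.0000 Bond=50.1776
(3,2): Delta=-0.0588 Bond=4.1095
(3,3): Delta=0.0000 Bond=0.0000
V0=0.0782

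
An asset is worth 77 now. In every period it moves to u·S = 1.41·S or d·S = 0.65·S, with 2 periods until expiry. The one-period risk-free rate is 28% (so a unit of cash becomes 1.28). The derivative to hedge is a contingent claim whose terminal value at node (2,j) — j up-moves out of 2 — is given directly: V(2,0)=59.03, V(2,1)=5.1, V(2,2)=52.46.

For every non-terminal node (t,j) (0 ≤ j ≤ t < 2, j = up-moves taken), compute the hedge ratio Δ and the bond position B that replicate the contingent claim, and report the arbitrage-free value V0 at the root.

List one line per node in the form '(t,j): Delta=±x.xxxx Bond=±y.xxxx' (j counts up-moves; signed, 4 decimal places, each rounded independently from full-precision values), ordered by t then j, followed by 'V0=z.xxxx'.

The replicating-portfolio and risk-neutral prices coincide; use p* = (1.28−0.65)/(1.41−0.65) = 0.8289 for the latter.
Payoff layer (t=2): V(2,0)=59.0300, V(2,1)=5.1000, V(2,2)=52.4600
  t=1,j=0: stock 50.0500 → up 70.5705 (V=5.1000), down 32.5325 (V=59.0300). Price 11.1913; hedge Δ=-1.4178, bond B=82.1518.
  t=1,j=1: stock 108.5700 → up 153.0837 (V=52.4600), down 70.5705 (V=5.1000). Price 34.6554; hedge Δ=0.5740, bond B=-27.6604.
  t=0,j=0: stock 77.0000 → up 108.5700 (V=34.6554), down 50.0500 (V=11.1913). Price 23.9389; hedge Δ=0.4010, bond B=-6.9349.
Root portfolio cost Δ·77+B reproduces V0=23.9389.

(0,0): Delta=0.4010 Bond=-6.9349
(1,0): Delta=-1.4178 Bond=82.1518
(1,1): Delta=0.5740 Bond=-27.6604
V0=23.9389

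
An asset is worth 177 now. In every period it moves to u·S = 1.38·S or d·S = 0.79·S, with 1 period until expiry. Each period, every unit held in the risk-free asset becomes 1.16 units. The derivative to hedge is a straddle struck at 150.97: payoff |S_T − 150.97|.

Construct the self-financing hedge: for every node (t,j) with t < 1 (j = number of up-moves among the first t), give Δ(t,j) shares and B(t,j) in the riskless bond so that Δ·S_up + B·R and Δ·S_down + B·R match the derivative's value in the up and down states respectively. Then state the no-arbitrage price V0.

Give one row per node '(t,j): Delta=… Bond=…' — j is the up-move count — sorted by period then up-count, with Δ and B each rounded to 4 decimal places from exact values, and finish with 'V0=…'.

Under the risk-neutral measure, an up-move has probability p* = (R−d)/(u−d) = 0.6271 and values discount at R = 1.16.
At expiry t=1: V(1,0)=11.1400, V(1,1)=93.2900
Node (0,0) S=177.0000: V=(p*·93.2900+(1−p*)·11.1400)/1.16=54.0153; Δ=(93.2900−11.1400)/(244.2600−139.8300)=0.7867; B=V−Δ·S=-85.2219
Self-financing check: at every node Δ·S+B equals the discounted successor values.

(0,0): Delta=0.7867 Bond=-85.2219
V0=54.0153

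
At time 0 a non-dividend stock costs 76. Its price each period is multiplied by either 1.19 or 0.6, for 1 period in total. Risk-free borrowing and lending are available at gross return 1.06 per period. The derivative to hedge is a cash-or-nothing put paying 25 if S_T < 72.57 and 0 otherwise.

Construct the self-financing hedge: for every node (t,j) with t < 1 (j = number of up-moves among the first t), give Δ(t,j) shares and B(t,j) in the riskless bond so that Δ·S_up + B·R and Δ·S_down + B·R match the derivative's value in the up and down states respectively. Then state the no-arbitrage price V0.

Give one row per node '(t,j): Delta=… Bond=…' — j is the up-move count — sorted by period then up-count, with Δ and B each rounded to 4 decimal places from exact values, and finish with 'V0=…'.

(0,0): Delta=-0.5575 Bond=47.5696
V0=5.1967

Since d<R<u, set p* = (R−d)/(u−d) = 0.7797; price each node as the discounted p*-expectation of its children.
At expiry t=1: V(1,0)=25.0000, V(1,1)=0.0000
(0,0): S=76.0000. Δ = (V_up−V_dn)/(S_up−S_dn) = (0.0000−25.0000)/(90.4400−45.6000) = -0.5575. V = [p*·0.0000 + (1−p*)·25.0000]/1.06 = 5.1967. B = V − Δ·S = 47.5696.
Each (Δ,B) replicates both successor values, so the strategy is self-financing and V0 is arbitrage-free.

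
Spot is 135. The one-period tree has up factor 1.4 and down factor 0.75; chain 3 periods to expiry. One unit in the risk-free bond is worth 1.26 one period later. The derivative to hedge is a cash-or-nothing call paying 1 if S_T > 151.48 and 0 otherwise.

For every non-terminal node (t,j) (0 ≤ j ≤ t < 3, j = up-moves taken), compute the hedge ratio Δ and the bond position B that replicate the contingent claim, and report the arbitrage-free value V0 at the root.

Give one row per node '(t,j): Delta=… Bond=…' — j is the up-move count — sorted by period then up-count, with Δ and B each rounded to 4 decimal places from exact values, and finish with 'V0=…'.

(0,0): Delta=0.0024 Bond=0.1128
(1,0): Delta=0.0095 Bond=-0.5702
(1,1): Delta=0.0014 Bond=0.3377
(2,0): Delta=0.0000 Bond=0.0000
(2,1): Delta=0.0109 Bond=-0.9158
(2,2): Delta=0.0000 Bond=0.7937
V0=0.4403

The replicating-portfolio and risk-neutral prices coincide; use p* = (1.26−0.75)/(1.4−0.75) = 0.7846 for the latter.
Terminal values V(3,·): V(3,0)=0.0000, V(3,1)=0.0000, V(3,2)=1.0000, V(3,3)=1.0000
  t=2,j=0: stock 75.9375 → up 106.3125 (V=0.0000), down 56.9531 (V=0.0000). Price 0.0000; hedge Δ=0.0000, bond B=0.0000.
  t=2,j=1: stock 141.7500 → up 198.4500 (V=1.0000), down 106.3125 (V=0.0000). Price 0.6227; hedge Δ=0.0109, bond B=-0.9158.
  t=2,j=2: stock 264.6000 → up 370.4400 (V=1.0000), down 198.4500 (V=1.0000). Price 0.7937; hedge Δ=0.0000, bond B=0.7937.
  t=1,j=0: stock 101.2500 → up 141.7500 (V=0.6227), down 75.9375 (V=0.0000). Price 0.3878; hedge Δ=0.0095, bond B=-0.5702.
  t=1,j=1: stock 189.0000 → up 264.6000 (V=0.7937), down 141.7500 (V=0.6227). Price 0.6007; hedge Δ=0.0014, bond B=0.3377.
  t=0,j=0: stock 135.0000 → up 189.0000 (V=0.6007), down 101.2500 (V=0.3878). Price 0.4403; hedge Δ=0.0024, bond B=0.1128.
Each (Δ,B) replicates both successor values, so the strategy is self-financing and V0 is arbitrage-free.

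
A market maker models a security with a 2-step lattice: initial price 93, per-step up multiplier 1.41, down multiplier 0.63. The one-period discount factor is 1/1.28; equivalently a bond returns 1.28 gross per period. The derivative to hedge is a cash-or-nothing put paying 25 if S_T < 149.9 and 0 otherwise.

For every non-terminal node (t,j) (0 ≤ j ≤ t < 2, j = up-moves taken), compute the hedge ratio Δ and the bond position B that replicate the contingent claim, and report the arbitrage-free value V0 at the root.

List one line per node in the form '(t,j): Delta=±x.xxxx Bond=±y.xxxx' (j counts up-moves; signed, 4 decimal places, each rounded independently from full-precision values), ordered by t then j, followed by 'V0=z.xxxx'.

Since d<R<u, set p* = (R−d)/(u−d) = 0.8333; price each node as the discounted p*-expectation of its children.
At expiry t=2: V(2,0)=25.0000, V(2,1)=25.0000, V(2,2)=0.0000
Node (1,0) S=58.5900: V=(p*·25.0000+(1−p*)·25.0000)/1.28=19.5312; Δ=(25.0000−25.0000)/(82.6119−36.9117)=0.0000; B=V−Δ·S=19.5312
Node (1,1) S=131.1300: V=(p*·0.0000+(1−p*)·25.0000)/1.28=3.2552; Δ=(0.0000−25.0000)/(184.8933−82.6119)=-0.2444; B=V−Δ·S=35.3065
Node (0,0) S=93.0000: V=(p*·3.2552+(1−p*)·19.5312)/1.28=4.6624; Δ=(3.2552−19.5312)/(131.1300−58.5900)=-0.2244; B=V−Δ·S=25.5291
Check: Δ(0,0)·S0 + B(0,0) = 4.6624 = V0.

(0,0): Delta=-0.2244 Bond=25.5291
(1,0): Delta=0.0000 Bond=19.5312
(1,1): Delta=-0.2444 Bond=35.3065
V0=4.6624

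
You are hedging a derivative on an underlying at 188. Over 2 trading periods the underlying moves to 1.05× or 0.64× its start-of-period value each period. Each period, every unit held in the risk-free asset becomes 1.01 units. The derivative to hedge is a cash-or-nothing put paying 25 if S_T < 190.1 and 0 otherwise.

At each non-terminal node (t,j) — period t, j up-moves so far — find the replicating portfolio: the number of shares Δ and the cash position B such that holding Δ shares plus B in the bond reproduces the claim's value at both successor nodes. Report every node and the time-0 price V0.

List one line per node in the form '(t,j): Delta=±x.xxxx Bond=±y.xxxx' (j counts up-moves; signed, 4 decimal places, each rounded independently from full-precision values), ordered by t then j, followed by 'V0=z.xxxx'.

(0,0): Delta=-0.2898 Bond=59.0306
(1,0): Delta=0.0000 Bond=24.7525
(1,1): Delta=-0.3089 Bond=63.3905
V0=4.5487

Risk-neutral probability p* = (R−d)/(u−d) = (1.01−0.64)/(1.05−0.64) = 0.9024.
Payoff layer (t=2): V(2,0)=25.0000, V(2,1)=25.0000, V(2,2)=0.0000
(1,0): S=120.3200. Δ = (V_up−V_dn)/(S_up−S_dn) = (25.0000−25.0000)/(126.3360−77.0048) = 0.0000. V = [p*·25.0000 + (1−p*)·25.0000]/1.01 = 24.7525. B = V − Δ·S = 24.7525.
(1,1): S=197.4000. Δ = (V_up−V_dn)/(S_up−S_dn) = (0.0000−25.0000)/(207.2700−126.3360) = -0.3089. V = [p*·0.0000 + (1−p*)·25.0000]/1.01 = 2.4149. B = V − Δ·S = 63.3905.
(0,0): S=188.0000. Δ = (V_up−V_dn)/(S_up−S_dn) = (2.4149−24.7525)/(197.4000−120.3200) = -0.2898. V = [p*·2.4149 + (1−p*)·24.7525]/1.01 = 4.5487. B = V − Δ·S = 59.0306.
Each (Δ,B) replicates both successor values, so the strategy is self-financing and V0 is arbitrage-free.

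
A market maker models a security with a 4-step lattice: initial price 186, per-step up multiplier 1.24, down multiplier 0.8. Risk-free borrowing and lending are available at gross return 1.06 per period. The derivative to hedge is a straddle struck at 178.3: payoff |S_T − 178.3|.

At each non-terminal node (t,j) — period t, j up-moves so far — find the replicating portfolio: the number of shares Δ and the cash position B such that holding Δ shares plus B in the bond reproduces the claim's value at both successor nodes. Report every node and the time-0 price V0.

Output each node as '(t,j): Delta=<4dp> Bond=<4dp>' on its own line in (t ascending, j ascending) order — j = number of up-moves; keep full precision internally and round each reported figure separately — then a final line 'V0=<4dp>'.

(0,0): Delta=0.5746 Bond=-42.1399
(1,0): Delta=0.0179 Bond=38.1679
(1,1): Delta=0.8233 Bond=-102.0164
(2,0): Delta=-0.8992 Bond=149.6295
(2,1): Delta=0.4275 Bond=-35.1222
(2,2): Delta=1.0000 Bond=-158.6864
(3,0): Delta=-1.0000 Bond=168.2075
(3,1): Delta=-0.8542 Bond=151.9609
(3,2): Delta=1.0000 Bond=-168.2075
(3,3): Delta=1.0000 Bond=-168.2075
V0=64.7364

Under the risk-neutral measure, an up-move has probability p* = (R−d)/(u−d) = 0.5909 and values discount at R = 1.06.
Terminal payoffs: V(4,0)=102.1144, V(4,1)=60.2123, V(4,2)=4.7359, V(4,3)=105.4057, V(4,4)=261.4438
  t=3,j=0: stock 95.2320 → up 118.0877 (V=60.2123), down 76.1856 (V=102.1144). Price 72.9755; hedge Δ=-1.0000, bond B=168.2075.
  t=3,j=1: stock 147.6096 → up 183.0359 (V=4.7359), down 118.0877 (V=60.2123). Price 25.8781; hedge Δ=-0.8542, bond B=151.9609.
  t=3,j=2: stock 228.7949 → up 283.7057 (V=105.4057), down 183.0359 (V=4.7359). Price 60.5873; hedge Δ=1.0000, bond B=-168.2075.
  t=3,j=3: stock 354.6321 → up 439.7438 (V=261.4438), down 283.7057 (V=105.4057). Price 186.4245; hedge Δ=1.0000, bond B=-168.2075.
  t=2,j=0: stock 119.0400 → up 147.6096 (V=25.8781), down 95.2320 (V=72.9755). Price 42.5899; hedge Δ=-0.8992, bond B=149.6295.
  t=2,j=1: stock 184.5120 → up 228.7949 (V=60.5873), down 147.6096 (V=25.8781). Price 43.7624; hedge Δ=0.4275, bond B=-35.1222.
  t=2,j=2: stock 285.9936 → up 354.6321 (V=186.4245), down 228.7949 (V=60.5873). Price 127.3072; hedge Δ=1.0000, bond B=-158.6864.
  t=1,j=0: stock 148.8000 → up 184.5120 (V=43.7624), down 119.0400 (V=42.5899). Price 40.8327; hedge Δ=0.0179, bond B=38.1679.
  t=1,j=1: stock 230.6400 → up 285.9936 (V=127.3072), down 184.5120 (V=43.7624). Price 87.8583; hedge Δ=0.8233, bond B=-102.0164.
  t=0,j=0: stock 186.0000 → up 230.6400 (V=87.8583), down 148.8000 (V=40.8327). Price 64.7364; hedge Δ=0.5746, bond B=-42.1399.
The time-0 hedge costs 64.7364, which is the no-arbitrage price.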